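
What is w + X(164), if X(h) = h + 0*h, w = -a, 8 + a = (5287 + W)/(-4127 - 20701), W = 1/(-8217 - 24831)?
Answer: 141303432743/820515744 ≈ 172.21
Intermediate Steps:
W = -1/33048 (W = 1/(-33048) = -1/33048 ≈ -3.0259e-5)
a = -6738850727/820515744 (a = -8 + (5287 - 1/33048)/(-4127 - 20701) = -8 + (174724775/33048)/(-24828) = -8 + (174724775/33048)*(-1/24828) = -8 - 174724775/820515744 = -6738850727/820515744 ≈ -8.2130)
w = 6738850727/820515744 (w = -1*(-6738850727/820515744) = 6738850727/820515744 ≈ 8.2130)
X(h) = h (X(h) = h + 0 = h)
w + X(164) = 6738850727/820515744 + 164 = 141303432743/820515744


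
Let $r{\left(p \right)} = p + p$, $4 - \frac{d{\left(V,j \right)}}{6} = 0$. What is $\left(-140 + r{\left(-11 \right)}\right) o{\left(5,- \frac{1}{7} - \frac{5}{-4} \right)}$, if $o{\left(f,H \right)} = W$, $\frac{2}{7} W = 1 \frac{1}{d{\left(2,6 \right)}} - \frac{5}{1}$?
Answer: $\frac{22491}{8} \approx 2811.4$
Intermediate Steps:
$d{\left(V,j \right)} = 24$ ($d{\left(V,j \right)} = 24 - 0 = 24 + 0 = 24$)
$r{\left(p \right)} = 2 p$
$W = - \frac{833}{48}$ ($W = \frac{7 \left(1 \cdot \frac{1}{24} - \frac{5}{1}\right)}{2} = \frac{7 \left(1 \cdot \frac{1}{24} - 5\right)}{2} = \frac{7 \left(\frac{1}{24} - 5\right)}{2} = \frac{7}{2} \left(- \frac{119}{24}\right) = - \frac{833}{48} \approx -17.354$)
$o{\left(f,H \right)} = - \frac{833}{48}$
$\left(-140 + r{\left(-11 \right)}\right) o{\left(5,- \frac{1}{7} - \frac{5}{-4} \right)} = \left(-140 + 2 \left(-11\right)\right) \left(- \frac{833}{48}\right) = \left(-140 - 22\right) \left(- \frac{833}{48}\right) = \left(-162\right) \left(- \frac{833}{48}\right) = \frac{22491}{8}$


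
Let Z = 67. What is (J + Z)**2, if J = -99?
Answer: 1024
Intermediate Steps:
(J + Z)**2 = (-99 + 67)**2 = (-32)**2 = 1024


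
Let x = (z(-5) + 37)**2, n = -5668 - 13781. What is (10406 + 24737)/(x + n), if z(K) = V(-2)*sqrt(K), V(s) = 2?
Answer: -35143*I/(148*sqrt(5) + 18100*I) ≈ -1.941 - 0.035488*I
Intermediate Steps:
z(K) = 2*sqrt(K)
n = -19449
x = (37 + 2*I*sqrt(5))**2 (x = (2*sqrt(-5) + 37)**2 = (2*(I*sqrt(5)) + 37)**2 = (2*I*sqrt(5) + 37)**2 = (37 + 2*I*sqrt(5))**2 ≈ 1349.0 + 330.94*I)
(10406 + 24737)/(x + n) = (10406 + 24737)/((1349 + 148*I*sqrt(5)) - 19449) = 35143/(-18100 + 148*I*sqrt(5))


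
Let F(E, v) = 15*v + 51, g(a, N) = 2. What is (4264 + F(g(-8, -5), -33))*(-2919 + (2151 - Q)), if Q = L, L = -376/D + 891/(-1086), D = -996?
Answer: -132145372690/45069 ≈ -2.9321e+6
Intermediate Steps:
L = -39925/90138 (L = -376/(-996) + 891/(-1086) = -376*(-1/996) + 891*(-1/1086) = 94/249 - 297/362 = -39925/90138 ≈ -0.44293)
Q = -39925/90138 ≈ -0.44293
F(E, v) = 51 + 15*v
(4264 + F(g(-8, -5), -33))*(-2919 + (2151 - Q)) = (4264 + (51 + 15*(-33)))*(-2919 + (2151 - 1*(-39925/90138))) = (4264 + (51 - 495))*(-2919 + (2151 + 39925/90138)) = (4264 - 444)*(-2919 + 193926763/90138) = 3820*(-69186059/90138) = -132145372690/45069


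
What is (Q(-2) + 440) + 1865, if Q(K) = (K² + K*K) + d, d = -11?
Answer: 2302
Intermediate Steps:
Q(K) = -11 + 2*K² (Q(K) = (K² + K*K) - 11 = (K² + K²) - 11 = 2*K² - 11 = -11 + 2*K²)
(Q(-2) + 440) + 1865 = ((-11 + 2*(-2)²) + 440) + 1865 = ((-11 + 2*4) + 440) + 1865 = ((-11 + 8) + 440) + 1865 = (-3 + 440) + 1865 = 437 + 1865 = 2302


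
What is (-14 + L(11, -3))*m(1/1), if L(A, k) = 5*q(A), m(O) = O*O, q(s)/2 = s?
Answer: 96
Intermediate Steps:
q(s) = 2*s
m(O) = O²
L(A, k) = 10*A (L(A, k) = 5*(2*A) = 10*A)
(-14 + L(11, -3))*m(1/1) = (-14 + 10*11)*(1/1)² = (-14 + 110)*1² = 96*1 = 96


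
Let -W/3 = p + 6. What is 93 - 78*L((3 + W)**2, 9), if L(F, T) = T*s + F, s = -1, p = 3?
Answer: -44133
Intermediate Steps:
W = -27 (W = -3*(3 + 6) = -3*9 = -27)
L(F, T) = F - T (L(F, T) = T*(-1) + F = -T + F = F - T)
93 - 78*L((3 + W)**2, 9) = 93 - 78*((3 - 27)**2 - 1*9) = 93 - 78*((-24)**2 - 9) = 93 - 78*(576 - 9) = 93 - 78*567 = 93 - 44226 = -44133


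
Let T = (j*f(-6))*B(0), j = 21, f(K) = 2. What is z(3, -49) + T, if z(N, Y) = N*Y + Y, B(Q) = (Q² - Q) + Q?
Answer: -196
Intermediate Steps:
B(Q) = Q²
T = 0 (T = (21*2)*0² = 42*0 = 0)
z(N, Y) = Y + N*Y
z(3, -49) + T = -49*(1 + 3) + 0 = -49*4 + 0 = -196 + 0 = -196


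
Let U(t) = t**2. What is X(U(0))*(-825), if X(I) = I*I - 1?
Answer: 825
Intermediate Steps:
X(I) = -1 + I**2 (X(I) = I**2 - 1 = -1 + I**2)
X(U(0))*(-825) = (-1 + (0**2)**2)*(-825) = (-1 + 0**2)*(-825) = (-1 + 0)*(-825) = -1*(-825) = 825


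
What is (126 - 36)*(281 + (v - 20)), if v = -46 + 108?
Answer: 29070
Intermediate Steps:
v = 62
(126 - 36)*(281 + (v - 20)) = (126 - 36)*(281 + (62 - 20)) = 90*(281 + 42) = 90*323 = 29070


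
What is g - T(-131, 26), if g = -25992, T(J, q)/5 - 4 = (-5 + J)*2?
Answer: -24652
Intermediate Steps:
T(J, q) = -30 + 10*J (T(J, q) = 20 + 5*((-5 + J)*2) = 20 + 5*(-10 + 2*J) = 20 + (-50 + 10*J) = -30 + 10*J)
g - T(-131, 26) = -25992 - (-30 + 10*(-131)) = -25992 - (-30 - 1310) = -25992 - 1*(-1340) = -25992 + 1340 = -24652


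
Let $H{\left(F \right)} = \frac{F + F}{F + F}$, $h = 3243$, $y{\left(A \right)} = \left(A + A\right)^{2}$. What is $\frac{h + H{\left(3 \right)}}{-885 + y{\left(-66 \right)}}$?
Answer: $\frac{3244}{16539} \approx 0.19614$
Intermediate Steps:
$y{\left(A \right)} = 4 A^{2}$ ($y{\left(A \right)} = \left(2 A\right)^{2} = 4 A^{2}$)
$H{\left(F \right)} = 1$ ($H{\left(F \right)} = \frac{2 F}{2 F} = 2 F \frac{1}{2 F} = 1$)
$\frac{h + H{\left(3 \right)}}{-885 + y{\left(-66 \right)}} = \frac{3243 + 1}{-885 + 4 \left(-66\right)^{2}} = \frac{3244}{-885 + 4 \cdot 4356} = \frac{3244}{-885 + 17424} = \frac{3244}{16539}$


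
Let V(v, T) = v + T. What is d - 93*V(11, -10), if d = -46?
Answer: -139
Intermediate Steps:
V(v, T) = T + v
d - 93*V(11, -10) = -46 - 93*(-10 + 11) = -46 - 93*1 = -46 - 93 = -139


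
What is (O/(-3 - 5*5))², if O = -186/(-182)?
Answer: 8649/6492304 ≈ 0.0013322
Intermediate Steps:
O = 93/91 (O = -186*(-1/182) = 93/91 ≈ 1.0220)
(O/(-3 - 5*5))² = (93/(91*(-3 - 5*5)))² = (93/(91*(-3 - 25)))² = ((93/91)/(-28))² = ((93/91)*(-1/28))² = (-93/2548)² = 8649/6492304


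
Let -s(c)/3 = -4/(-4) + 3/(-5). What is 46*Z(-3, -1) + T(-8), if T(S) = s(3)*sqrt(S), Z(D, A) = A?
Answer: -46 - 12*I*sqrt(2)/5 ≈ -46.0 - 3.3941*I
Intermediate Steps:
s(c) = -6/5 (s(c) = -3*(-4/(-4) + 3/(-5)) = -3*(-4*(-1/4) + 3*(-1/5)) = -3*(1 - 3/5) = -3*2/5 = -6/5)
T(S) = -6*sqrt(S)/5
46*Z(-3, -1) + T(-8) = 46*(-1) - 12*I*sqrt(2)/5 = -46 - 12*I*sqrt(2)/5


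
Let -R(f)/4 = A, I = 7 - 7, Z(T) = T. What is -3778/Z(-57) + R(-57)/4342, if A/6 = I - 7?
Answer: 8206826/123747 ≈ 66.319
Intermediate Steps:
I = 0
A = -42 (A = 6*(0 - 7) = 6*(-7) = -42)
R(f) = 168 (R(f) = -4*(-42) = 168)
-3778/Z(-57) + R(-57)/4342 = -3778/(-57) + 168/4342 = -3778*(-1/57) + 168*(1/4342) = 3778/57 + 84/2171 = 8206826/123747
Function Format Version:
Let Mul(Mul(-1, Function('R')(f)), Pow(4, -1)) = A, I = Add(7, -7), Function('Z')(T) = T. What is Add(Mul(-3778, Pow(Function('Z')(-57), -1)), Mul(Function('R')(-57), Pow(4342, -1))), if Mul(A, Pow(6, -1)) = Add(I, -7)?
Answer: Rational(8206826, 123747) ≈ 66.319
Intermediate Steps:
I = 0
A = -42 (A = Mul(6, Add(0, -7)) = Mul(6, -7) = -42)
Function('R')(f) = 168 (Function('R')(f) = Mul(-4, -42) = 168)
Add(Mul(-3778, Pow(Function('Z')(-57), -1)), Mul(Function('R')(-57), Pow(4342, -1))) = Add(Mul(-3778, Pow(-57, -1)), Mul(168, Pow(4342, -1))) = Add(Mul(-3778, Rational(-1, 57)), Mul(168, Rational(1, 4342))) = Add(Rational(3778, 57), Rational(84, 2171)) = Rational(8206826, 123747)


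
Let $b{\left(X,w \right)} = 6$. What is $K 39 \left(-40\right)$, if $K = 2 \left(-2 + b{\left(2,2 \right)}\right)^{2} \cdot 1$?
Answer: $-49920$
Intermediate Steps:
$K = 32$ ($K = 2 \left(-2 + 6\right)^{2} \cdot 1 = 2 \cdot 4^{2} \cdot 1 = 2 \cdot 16 \cdot 1 = 32 \cdot 1 = 32$)
$K 39 \left(-40\right) = 32 \cdot 39 \left(-40\right) = 1248 \left(-40\right) = -49920$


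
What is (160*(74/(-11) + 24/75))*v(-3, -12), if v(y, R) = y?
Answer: 169152/55 ≈ 3075.5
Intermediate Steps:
(160*(74/(-11) + 24/75))*v(-3, -12) = (160*(74/(-11) + 24/75))*(-3) = (160*(74*(-1/11) + 24*(1/75)))*(-3) = (160*(-74/11 + 8/25))*(-3) = (160*(-1762/275))*(-3) = -56384/55*(-3) = 169152/55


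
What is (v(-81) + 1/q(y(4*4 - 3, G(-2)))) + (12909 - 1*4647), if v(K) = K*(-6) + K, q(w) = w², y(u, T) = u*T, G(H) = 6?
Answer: 52730029/6084 ≈ 8667.0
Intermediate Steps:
y(u, T) = T*u
v(K) = -5*K (v(K) = -6*K + K = -5*K)
(v(-81) + 1/q(y(4*4 - 3, G(-2)))) + (12909 - 1*4647) = (-5*(-81) + 1/((6*(4*4 - 3))²)) + (12909 - 1*4647) = (405 + 1/((6*(16 - 3))²)) + (12909 - 4647) = (405 + 1/((6*13)²)) + 8262 = (405 + 1/(78²)) + 8262 = (405 + 1/6084) + 8262 = 2464021/6084 + 8262 = 52730029/6084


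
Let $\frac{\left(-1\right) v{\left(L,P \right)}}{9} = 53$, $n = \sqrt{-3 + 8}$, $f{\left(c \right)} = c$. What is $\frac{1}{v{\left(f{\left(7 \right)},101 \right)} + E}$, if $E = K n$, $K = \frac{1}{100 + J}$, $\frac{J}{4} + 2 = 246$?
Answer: $- \frac{552259152}{263427615499} - \frac{1076 \sqrt{5}}{263427615499} \approx -0.0020964$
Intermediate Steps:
$J = 976$ ($J = -8 + 4 \cdot 246 = -8 + 984 = 976$)
$n = \sqrt{5} \approx 2.2361$
$v{\left(L,P \right)} = -477$ ($v{\left(L,P \right)} = \left(-9\right) 53 = -477$)
$K = \frac{1}{1076}$ ($K = \frac{1}{100 + 976} = \frac{1}{1076} \approx 0.00092937$)
$E = \frac{\sqrt{5}}{1076} \approx 0.0020781$
$\frac{1}{v{\left(f{\left(7 \right)},101 \right)} + E} = \frac{1}{-477 + \frac{\sqrt{5}}{1076}}$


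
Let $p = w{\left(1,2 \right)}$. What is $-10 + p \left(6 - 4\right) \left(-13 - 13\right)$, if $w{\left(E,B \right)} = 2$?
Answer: $-114$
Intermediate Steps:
$p = 2$
$-10 + p \left(6 - 4\right) \left(-13 - 13\right) = -10 + 2 \left(6 - 4\right) \left(-13 - 13\right) = -10 + 2 \cdot 2 \left(-26\right) = -10 + 2 \left(-52\right) = -10 - 104 = -114$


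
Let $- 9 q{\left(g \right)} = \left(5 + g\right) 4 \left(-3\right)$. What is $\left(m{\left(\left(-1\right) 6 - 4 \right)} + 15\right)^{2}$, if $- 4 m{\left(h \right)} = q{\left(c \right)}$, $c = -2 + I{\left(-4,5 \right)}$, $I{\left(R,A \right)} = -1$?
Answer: $\frac{1849}{9} \approx 205.44$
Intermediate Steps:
$c = -3$ ($c = -2 - 1 = -3$)
$q{\left(g \right)} = \frac{20}{3} + \frac{4 g}{3}$ ($q{\left(g \right)} = - \frac{\left(5 + g\right) 4 \left(-3\right)}{9} = - \frac{\left(20 + 4 g\right) \left(-3\right)}{9} = - \frac{-60 - 12 g}{9} = \frac{20}{3} + \frac{4 g}{3}$)
$m{\left(h \right)} = - \frac{2}{3}$ ($m{\left(h \right)} = - \frac{\frac{20}{3} + \frac{4}{3} \left(-3\right)}{4} = - \frac{\frac{20}{3} - 4}{4} = \left(- \frac{1}{4}\right) \frac{8}{3} = - \frac{2}{3}$)
$\left(m{\left(\left(-1\right) 6 - 4 \right)} + 15\right)^{2} = \left(- \frac{2}{3} + 15\right)^{2} = \left(\frac{43}{3}\right)^{2} = \frac{1849}{9}$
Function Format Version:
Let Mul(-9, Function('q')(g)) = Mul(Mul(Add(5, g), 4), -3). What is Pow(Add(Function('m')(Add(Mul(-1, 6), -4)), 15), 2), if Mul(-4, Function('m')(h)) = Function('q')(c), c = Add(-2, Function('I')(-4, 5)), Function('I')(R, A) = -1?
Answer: Rational(1849, 9) ≈ 205.44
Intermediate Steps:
c = -3 (c = Add(-2, -1) = -3)
Function('q')(g) = Add(Rational(20, 3), Mul(Rational(4, 3), g)) (Function('q')(g) = Mul(Rational(-1, 9), Mul(Mul(Add(5, g), 4), -3)) = Mul(Rational(-1, 9), Mul(Add(20, Mul(4, g)), -3)) = Mul(Rational(-1, 9), Add(-60, Mul(-12, g))) = Add(Rational(20, 3), Mul(Rational(4, 3), g)))
Function('m')(h) = Rational(-2, 3) (Function('m')(h) = Mul(Rational(-1, 4), Add(Rational(20, 3), Mul(Rational(4, 3), -3))) = Mul(Rational(-1, 4), Add(Rational(20, 3), -4)) = Mul(Rational(-1, 4), Rational(8, 3)) = Rational(-2, 3))
Pow(Add(Function('m')(Add(Mul(-1, 6), -4)), 15), 2) = Pow(Add(Rational(-2, 3), 15), 2) = Pow(Rational(43, 3), 2) = Rational(1849, 9)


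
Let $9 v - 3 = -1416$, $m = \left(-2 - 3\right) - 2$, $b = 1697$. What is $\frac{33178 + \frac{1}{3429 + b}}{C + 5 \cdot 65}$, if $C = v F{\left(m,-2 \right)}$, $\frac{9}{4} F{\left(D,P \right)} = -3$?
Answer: $\frac{510211287}{8216978} \approx 62.092$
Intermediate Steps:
$m = -7$ ($m = -5 - 2 = -7$)
$F{\left(D,P \right)} = - \frac{4}{3}$ ($F{\left(D,P \right)} = \frac{4}{9} \left(-3\right) = - \frac{4}{3}$)
$v = -157$ ($v = \frac{1}{3} + \frac{1}{9} \left(-1416\right) = \frac{1}{3} - \frac{472}{3} = -157$)
$C = \frac{628}{3}$ ($C = \left(-157\right) \left(- \frac{4}{3}\right) = \frac{628}{3} \approx 209.33$)
$\frac{33178 + \frac{1}{3429 + b}}{C + 5 \cdot 65} = \frac{33178 + \frac{1}{3429 + 1697}}{\frac{628}{3} + 5 \cdot 65} = \frac{33178 + \frac{1}{5126}}{\frac{628}{3} + 325} = \frac{33178 + \frac{1}{5126}}{\frac{1603}{3}} = \frac{170070429}{5126} \cdot \frac{3}{1603} = \frac{510211287}{8216978}$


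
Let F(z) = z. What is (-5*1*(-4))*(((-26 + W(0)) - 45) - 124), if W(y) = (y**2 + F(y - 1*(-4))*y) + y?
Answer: -3900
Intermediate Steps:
W(y) = y + y**2 + y*(4 + y) (W(y) = (y**2 + (y - 1*(-4))*y) + y = (y**2 + (y + 4)*y) + y = (y**2 + (4 + y)*y) + y = (y**2 + y*(4 + y)) + y = y + y**2 + y*(4 + y))
(-5*1*(-4))*(((-26 + W(0)) - 45) - 124) = (-5*1*(-4))*(((-26 + 0*(5 + 2*0)) - 45) - 124) = (-5*(-4))*(((-26 + 0*(5 + 0)) - 45) - 124) = 20*(((-26 + 0*5) - 45) - 124) = 20*(((-26 + 0) - 45) - 124) = 20*((-26 - 45) - 124) = 20*(-71 - 124) = 20*(-195) = -3900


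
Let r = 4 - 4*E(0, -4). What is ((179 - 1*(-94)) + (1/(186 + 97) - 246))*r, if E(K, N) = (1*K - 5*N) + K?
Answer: -580792/283 ≈ -2052.3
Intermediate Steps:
E(K, N) = -5*N + 2*K (E(K, N) = (K - 5*N) + K = -5*N + 2*K)
r = -76 (r = 4 - 4*(-5*(-4) + 2*0) = 4 - 4*(20 + 0) = 4 - 4*20 = 4 - 80 = -76)
((179 - 1*(-94)) + (1/(186 + 97) - 246))*r = ((179 - 1*(-94)) + (1/(186 + 97) - 246))*(-76) = ((179 + 94) + (1/283 - 246))*(-76) = (273 + (1/283 - 246))*(-76) = (273 - 69617/283)*(-76) = (7642/283)*(-76) = -580792/283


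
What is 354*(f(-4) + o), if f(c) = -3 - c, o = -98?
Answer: -34338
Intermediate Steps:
354*(f(-4) + o) = 354*((-3 - 1*(-4)) - 98) = 354*((-3 + 4) - 98) = 354*(1 - 98) = 354*(-97) = -34338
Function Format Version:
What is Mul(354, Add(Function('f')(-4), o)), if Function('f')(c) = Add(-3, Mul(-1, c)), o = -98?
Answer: -34338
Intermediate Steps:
Mul(354, Add(Function('f')(-4), o)) = Mul(354, Add(Add(-3, Mul(-1, -4)), -98)) = Mul(354, Add(Add(-3, 4), -98)) = Mul(354, Add(1, -98)) = Mul(354, -97) = -34338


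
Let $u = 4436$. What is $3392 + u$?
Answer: $7828$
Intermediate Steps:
$3392 + u = 3392 + 4436 = 7828$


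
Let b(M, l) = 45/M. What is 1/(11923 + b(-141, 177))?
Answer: 47/560366 ≈ 8.3874e-5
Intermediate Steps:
1/(11923 + b(-141, 177)) = 1/(11923 + 45/(-141)) = 1/(11923 + 45*(-1/141)) = 1/(11923 - 15/47) = 1/(560366/47) = 47/560366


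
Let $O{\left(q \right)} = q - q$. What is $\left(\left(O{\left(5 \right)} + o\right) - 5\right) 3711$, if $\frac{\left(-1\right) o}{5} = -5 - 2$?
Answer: $111330$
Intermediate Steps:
$o = 35$ ($o = - 5 \left(-5 - 2\right) = \left(-5\right) \left(-7\right) = 35$)
$O{\left(q \right)} = 0$
$\left(\left(O{\left(5 \right)} + o\right) - 5\right) 3711 = \left(\left(0 + 35\right) - 5\right) 3711 = \left(35 - 5\right) 3711 = 30 \cdot 3711 = 111330$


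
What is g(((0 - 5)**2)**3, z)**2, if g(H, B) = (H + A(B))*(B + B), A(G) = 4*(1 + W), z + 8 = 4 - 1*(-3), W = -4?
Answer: 975063076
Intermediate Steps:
z = -1 (z = -8 + (4 - 1*(-3)) = -8 + (4 + 3) = -8 + 7 = -1)
A(G) = -12 (A(G) = 4*(1 - 4) = 4*(-3) = -12)
g(H, B) = 2*B*(-12 + H) (g(H, B) = (H - 12)*(B + B) = (-12 + H)*(2*B) = 2*B*(-12 + H))
g(((0 - 5)**2)**3, z)**2 = (2*(-1)*(-12 + ((0 - 5)**2)**3))**2 = (2*(-1)*(-12 + ((-5)**2)**3))**2 = (2*(-1)*(-12 + 25**3))**2 = (2*(-1)*(-12 + 15625))**2 = (2*(-1)*15613)**2 = (-31226)**2 = 975063076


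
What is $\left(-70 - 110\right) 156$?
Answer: $-28080$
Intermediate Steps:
$\left(-70 - 110\right) 156 = \left(-180\right) 156 = -28080$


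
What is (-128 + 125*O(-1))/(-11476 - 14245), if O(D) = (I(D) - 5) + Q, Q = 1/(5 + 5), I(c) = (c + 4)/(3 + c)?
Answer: 553/25721 ≈ 0.021500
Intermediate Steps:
I(c) = (4 + c)/(3 + c)
Q = 1/10 ≈ 0.10000
O(D) = -49/10 + (4 + D)/(3 + D) (O(D) = ((4 + D)/(3 + D) - 5) + 1/10 = (-5 + (4 + D)/(3 + D)) + 1/10 = -49/10 + (4 + D)/(3 + D))
(-128 + 125*O(-1))/(-11476 - 14245) = (-128 + 125*((-107 - 39*(-1))/(10*(3 - 1))))/(-11476 - 14245) = (-128 + 125*((1/10)*(-107 + 39)/2))/(-25721) = (-128 + 125*((1/10)*(1/2)*(-68)))*(-1/25721) = (-128 + 125*(-17/5))*(-1/25721) = (-128 - 425)*(-1/25721) = -553*(-1/25721) = 553/25721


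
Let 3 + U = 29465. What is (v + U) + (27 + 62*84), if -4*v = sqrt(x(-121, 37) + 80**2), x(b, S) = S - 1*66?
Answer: 34697 - sqrt(6371)/4 ≈ 34677.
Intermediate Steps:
U = 29462 (U = -3 + 29465 = 29462)
x(b, S) = -66 + S (x(b, S) = S - 66 = -66 + S)
v = -sqrt(6371)/4 (v = -sqrt((-66 + 37) + 80**2)/4 = -sqrt(-29 + 6400)/4 = -sqrt(6371)/4 ≈ -19.955)
(v + U) + (27 + 62*84) = (-sqrt(6371)/4 + 29462) + (27 + 62*84) = (29462 - sqrt(6371)/4) + (27 + 5208) = (29462 - sqrt(6371)/4) + 5235 = 34697 - sqrt(6371)/4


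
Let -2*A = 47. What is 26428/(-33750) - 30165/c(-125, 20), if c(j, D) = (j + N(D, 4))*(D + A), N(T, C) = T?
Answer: -68518736/826875 ≈ -82.865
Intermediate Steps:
A = -47/2 (A = -½*47 = -47/2 ≈ -23.500)
c(j, D) = (-47/2 + D)*(D + j) (c(j, D) = (j + D)*(D - 47/2) = (D + j)*(-47/2 + D) = (-47/2 + D)*(D + j))
26428/(-33750) - 30165/c(-125, 20) = 26428/(-33750) - 30165/(20² - 47/2*20 - 47/2*(-125) + 20*(-125)) = 26428*(-1/33750) - 30165/(400 - 470 + 5875/2 - 2500) = -13214/16875 - 30165/735/2 = -13214/16875 - 30165*2/735 = -13214/16875 - 4022/49 = -68518736/826875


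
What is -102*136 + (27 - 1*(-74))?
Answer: -13771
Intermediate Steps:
-102*136 + (27 - 1*(-74)) = -13872 + (27 + 74) = -13872 + 101 = -13771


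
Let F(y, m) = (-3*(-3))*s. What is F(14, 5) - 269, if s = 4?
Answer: -233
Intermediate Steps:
F(y, m) = 36 (F(y, m) = -3*(-3)*4 = 9*4 = 36)
F(14, 5) - 269 = 36 - 269 = -233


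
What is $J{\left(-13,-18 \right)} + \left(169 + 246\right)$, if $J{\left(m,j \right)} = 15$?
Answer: $430$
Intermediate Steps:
$J{\left(-13,-18 \right)} + \left(169 + 246\right) = 15 + \left(169 + 246\right) = 15 + 415 = 430$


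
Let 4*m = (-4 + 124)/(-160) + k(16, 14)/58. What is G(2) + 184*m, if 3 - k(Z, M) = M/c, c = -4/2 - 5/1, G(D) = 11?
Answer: -1133/58 ≈ -19.534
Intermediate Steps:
c = -7 (c = -4*1/2 - 5*1 = -2 - 5 = -7)
k(Z, M) = 3 + M/7 (k(Z, M) = 3 - M/(-7) = 3 - M*(-1)/7 = 3 - (-1)*M/7 = 3 + M/7)
m = -77/464 (m = ((-4 + 124)/(-160) + (3 + (1/7)*14)/58)/4 = (120*(-1/160) + (3 + 2)*(1/58))/4 = (-3/4 + 5*(1/58))/4 = (-3/4 + 5/58)/4 = (1/4)*(-77/116) = -77/464 ≈ -0.16595)
G(2) + 184*m = 11 + 184*(-77/464) = 11 - 1771/58 = -1133/58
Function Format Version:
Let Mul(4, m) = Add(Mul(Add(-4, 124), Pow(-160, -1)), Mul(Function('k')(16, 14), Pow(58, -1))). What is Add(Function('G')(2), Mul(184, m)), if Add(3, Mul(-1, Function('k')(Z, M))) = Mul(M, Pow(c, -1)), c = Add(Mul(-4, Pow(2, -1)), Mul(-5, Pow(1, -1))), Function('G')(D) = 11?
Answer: Rational(-1133, 58) ≈ -19.534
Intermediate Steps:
c = -7 (c = Add(Mul(-4, Rational(1, 2)), Mul(-5, 1)) = Add(-2, -5) = -7)
Function('k')(Z, M) = Add(3, Mul(Rational(1, 7), M)) (Function('k')(Z, M) = Add(3, Mul(-1, Mul(M, Pow(-7, -1)))) = Add(3, Mul(-1, Mul(M, Rational(-1, 7)))) = Add(3, Mul(-1, Mul(Rational(-1, 7), M))) = Add(3, Mul(Rational(1, 7), M)))
m = Rational(-77, 464) (m = Mul(Rational(1, 4), Add(Mul(Add(-4, 124), Pow(-160, -1)), Mul(Add(3, Mul(Rational(1, 7), 14)), Pow(58, -1)))) = Mul(Rational(1, 4), Add(Mul(120, Rational(-1, 160)), Mul(Add(3, 2), Rational(1, 58)))) = Mul(Rational(1, 4), Add(Rational(-3, 4), Mul(5, Rational(1, 58)))) = Mul(Rational(1, 4), Add(Rational(-3, 4), Rational(5, 58))) = Mul(Rational(1, 4), Rational(-77, 116)) = Rational(-77, 464) ≈ -0.16595)
Add(Function('G')(2), Mul(184, m)) = Add(11, Mul(184, Rational(-77, 464))) = Add(11, Rational(-1771, 58)) = Rational(-1133, 58)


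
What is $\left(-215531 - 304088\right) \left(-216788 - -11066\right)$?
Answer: $106897059918$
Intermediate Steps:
$\left(-215531 - 304088\right) \left(-216788 - -11066\right) = - 519619 \left(-216788 + \left(-44409 + 55475\right)\right) = - 519619 \left(-216788 + 11066\right) = \left(-519619\right) \left(-205722\right) = 106897059918$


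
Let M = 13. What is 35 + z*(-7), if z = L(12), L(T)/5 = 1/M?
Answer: 420/13 ≈ 32.308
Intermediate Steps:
L(T) = 5/13
z = 5/13 ≈ 0.38462
35 + z*(-7) = 35 + (5/13)*(-7) = 35 - 35/13 = 420/13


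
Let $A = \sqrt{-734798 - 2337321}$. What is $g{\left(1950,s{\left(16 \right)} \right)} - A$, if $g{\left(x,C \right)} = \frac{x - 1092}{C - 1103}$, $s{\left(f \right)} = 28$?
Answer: $- \frac{858}{1075} - i \sqrt{3072119} \approx -0.79814 - 1752.7 i$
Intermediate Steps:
$g{\left(x,C \right)} = \frac{-1092 + x}{-1103 + C}$
$A = i \sqrt{3072119}$ ($A = \sqrt{-3072119} = i \sqrt{3072119} \approx 1752.7 i$)
$g{\left(1950,s{\left(16 \right)} \right)} - A = \frac{-1092 + 1950}{-1103 + 28} - i \sqrt{3072119} = \frac{1}{-1075} \cdot 858 - i \sqrt{3072119} = \left(- \frac{1}{1075}\right) 858 - i \sqrt{3072119} = - \frac{858}{1075} - i \sqrt{3072119}$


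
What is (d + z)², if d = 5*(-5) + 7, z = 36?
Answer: 324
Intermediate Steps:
d = -18 (d = -25 + 7 = -18)
(d + z)² = (-18 + 36)² = 18² = 324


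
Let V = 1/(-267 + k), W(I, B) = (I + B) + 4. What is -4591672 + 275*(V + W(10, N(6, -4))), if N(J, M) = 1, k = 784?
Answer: -215614684/47 ≈ -4.5875e+6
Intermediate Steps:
W(I, B) = 4 + B + I (W(I, B) = (B + I) + 4 = 4 + B + I)
V = 1/517 (V = 1/(-267 + 784) = 1/517 ≈ 0.0019342)
-4591672 + 275*(V + W(10, N(6, -4))) = -4591672 + 275*(1/517 + (4 + 1 + 10)) = -4591672 + 275*(1/517 + 15) = -4591672 + 275*(7756/517) = -4591672 + 193900/47 = -215614684/47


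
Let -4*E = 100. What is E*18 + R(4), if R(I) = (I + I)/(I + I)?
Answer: -449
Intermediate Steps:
E = -25 (E = -¼*100 = -25)
R(I) = 1 (R(I) = (2*I)/((2*I)) = (2*I)*(1/(2*I)) = 1)
E*18 + R(4) = -25*18 + 1 = -450 + 1 = -449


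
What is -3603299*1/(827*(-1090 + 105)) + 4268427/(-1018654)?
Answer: 193475647481/829790455130 ≈ 0.23316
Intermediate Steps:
-3603299*1/(827*(-1090 + 105)) + 4268427/(-1018654) = -3603299/(827*(-985)) + 4268427*(-1/1018654) = -3603299/(-814595) - 4268427/1018654 = -3603299*(-1/814595) - 4268427/1018654 = 3603299/814595 - 4268427/1018654 = 193475647481/829790455130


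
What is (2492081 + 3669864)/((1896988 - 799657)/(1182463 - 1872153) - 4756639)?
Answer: -4249831847050/3280607449241 ≈ -1.2954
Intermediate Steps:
(2492081 + 3669864)/((1896988 - 799657)/(1182463 - 1872153) - 4756639) = 6161945/(1097331/(-689690) - 4756639) = 6161945/(1097331*(-1/689690) - 4756639) = 6161945/(-1097331/689690 - 4756639) = 6161945/(-3280607449241/689690) = 6161945*(-689690/3280607449241) = -4249831847050/3280607449241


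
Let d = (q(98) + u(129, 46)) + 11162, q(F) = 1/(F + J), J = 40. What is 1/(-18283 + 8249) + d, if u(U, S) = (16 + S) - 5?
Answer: 3883717361/346173 ≈ 11219.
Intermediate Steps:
q(F) = 1/(40 + F) (q(F) = 1/(F + 40) = 1/(40 + F))
u(U, S) = 11 + S
d = 1548223/138 (d = (1/(40 + 98) + (11 + 46)) + 11162 = (1/138 + 57) + 11162 = 7867/138 + 11162 = 1548223/138 ≈ 11219.)
1/(-18283 + 8249) + d = 1/(-18283 + 8249) + 1548223/138 = 1/(-10034) + 1548223/138 = -1/10034 + 1548223/138 = 3883717361/346173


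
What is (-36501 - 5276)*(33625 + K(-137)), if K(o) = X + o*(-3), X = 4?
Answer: -1422089080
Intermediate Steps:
K(o) = 4 - 3*o (K(o) = 4 + o*(-3) = 4 - 3*o)
(-36501 - 5276)*(33625 + K(-137)) = (-36501 - 5276)*(33625 + (4 - 3*(-137))) = -41777*(33625 + (4 + 411)) = -41777*(33625 + 415) = -41777*34040 = -1422089080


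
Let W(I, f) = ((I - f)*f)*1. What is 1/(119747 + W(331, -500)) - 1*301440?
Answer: -89151784321/295753 ≈ -3.0144e+5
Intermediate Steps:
W(I, f) = f*(I - f) (W(I, f) = (f*(I - f))*1 = f*(I - f))
1/(119747 + W(331, -500)) - 1*301440 = 1/(119747 - 500*(331 - 1*(-500))) - 1*301440 = 1/(119747 - 500*(331 + 500)) - 301440 = 1/(119747 - 500*831) - 301440 = 1/(119747 - 415500) - 301440 = 1/(-295753) - 301440 = -1/295753 - 301440 = -89151784321/295753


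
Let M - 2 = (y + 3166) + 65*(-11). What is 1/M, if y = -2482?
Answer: -1/29 ≈ -0.034483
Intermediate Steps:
M = -29 (M = 2 + ((-2482 + 3166) + 65*(-11)) = 2 + (684 - 715) = 2 - 31 = -29)
1/M = 1/(-29) = -1/29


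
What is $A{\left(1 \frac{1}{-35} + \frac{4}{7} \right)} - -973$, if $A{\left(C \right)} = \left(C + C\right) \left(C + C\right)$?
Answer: $\frac{1193369}{1225} \approx 974.18$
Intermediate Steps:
$A{\left(C \right)} = 4 C^{2}$ ($A{\left(C \right)} = 2 C 2 C = 4 C^{2}$)
$A{\left(1 \frac{1}{-35} + \frac{4}{7} \right)} - -973 = 4 \left(1 \frac{1}{-35} + \frac{4}{7}\right)^{2} - -973 = 4 \left(1 \left(- \frac{1}{35}\right) + 4 \cdot \frac{1}{7}\right)^{2} + 973 = 4 \left(- \frac{1}{35} + \frac{4}{7}\right)^{2} + 973 = 4 \left(\frac{19}{35}\right)^{2} + 973 = 4 \cdot \frac{361}{1225} + 973 = \frac{1444}{1225} + 973 = \frac{1193369}{1225}$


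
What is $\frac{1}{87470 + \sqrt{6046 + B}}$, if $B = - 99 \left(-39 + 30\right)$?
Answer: $\frac{87470}{7650993963} - \frac{\sqrt{6937}}{7650993963} \approx 1.1422 \cdot 10^{-5}$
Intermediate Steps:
$B = 891$ ($B = \left(-99\right) \left(-9\right) = 891$)
$\frac{1}{87470 + \sqrt{6046 + B}} = \frac{1}{87470 + \sqrt{6046 + 891}} = \frac{1}{87470 + \sqrt{6937}}$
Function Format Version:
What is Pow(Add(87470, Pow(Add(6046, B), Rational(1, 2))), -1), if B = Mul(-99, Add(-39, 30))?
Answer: Add(Rational(87470, 7650993963), Mul(Rational(-1, 7650993963), Pow(6937, Rational(1, 2)))) ≈ 1.1422e-5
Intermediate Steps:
B = 891 (B = Mul(-99, -9) = 891)
Pow(Add(87470, Pow(Add(6046, B), Rational(1, 2))), -1) = Pow(Add(87470, Pow(Add(6046, 891), Rational(1, 2))), -1) = Pow(Add(87470, Pow(6937, Rational(1, 2))), -1)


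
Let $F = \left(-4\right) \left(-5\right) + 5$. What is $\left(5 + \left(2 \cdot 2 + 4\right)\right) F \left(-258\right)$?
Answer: $-83850$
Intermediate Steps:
$F = 25$ ($F = 20 + 5 = 25$)
$\left(5 + \left(2 \cdot 2 + 4\right)\right) F \left(-258\right) = \left(5 + \left(2 \cdot 2 + 4\right)\right) 25 \left(-258\right) = \left(5 + \left(4 + 4\right)\right) 25 \left(-258\right) = \left(5 + 8\right) 25 \left(-258\right) = 13 \cdot 25 \left(-258\right) = 325 \left(-258\right) = -83850$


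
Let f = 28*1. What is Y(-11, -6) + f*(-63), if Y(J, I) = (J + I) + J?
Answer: -1792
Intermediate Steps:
Y(J, I) = I + 2*J (Y(J, I) = (I + J) + J = I + 2*J)
f = 28
Y(-11, -6) + f*(-63) = (-6 + 2*(-11)) + 28*(-63) = (-6 - 22) - 1764 = -28 - 1764 = -1792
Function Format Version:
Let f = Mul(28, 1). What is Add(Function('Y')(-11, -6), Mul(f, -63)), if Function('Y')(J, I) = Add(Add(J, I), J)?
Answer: -1792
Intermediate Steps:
Function('Y')(J, I) = Add(I, Mul(2, J)) (Function('Y')(J, I) = Add(Add(I, J), J) = Add(I, Mul(2, J)))
f = 28
Add(Function('Y')(-11, -6), Mul(f, -63)) = Add(Add(-6, Mul(2, -11)), Mul(28, -63)) = Add(Add(-6, -22), -1764) = Add(-28, -1764) = -1792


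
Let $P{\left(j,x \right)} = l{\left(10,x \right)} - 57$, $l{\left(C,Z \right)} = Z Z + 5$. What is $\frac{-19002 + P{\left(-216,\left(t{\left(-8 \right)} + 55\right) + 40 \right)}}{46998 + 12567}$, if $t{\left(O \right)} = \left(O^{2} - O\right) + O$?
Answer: $\frac{6227}{59565} \approx 0.10454$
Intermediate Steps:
$t{\left(O \right)} = O^{2}$
$l{\left(C,Z \right)} = 5 + Z^{2}$ ($l{\left(C,Z \right)} = Z^{2} + 5 = 5 + Z^{2}$)
$P{\left(j,x \right)} = -52 + x^{2}$ ($P{\left(j,x \right)} = \left(5 + x^{2}\right) - 57 = -52 + x^{2}$)
$\frac{-19002 + P{\left(-216,\left(t{\left(-8 \right)} + 55\right) + 40 \right)}}{46998 + 12567} = \frac{-19002 - \left(52 - \left(\left(\left(-8\right)^{2} + 55\right) + 40\right)^{2}\right)}{46998 + 12567} = \frac{-19002 - \left(52 - \left(\left(64 + 55\right) + 40\right)^{2}\right)}{59565} = \left(-19002 - \left(52 - \left(119 + 40\right)^{2}\right)\right) \frac{1}{59565} = \left(-19002 - \left(52 - 159^{2}\right)\right) \frac{1}{59565} = \left(-19002 + \left(-52 + 25281\right)\right) \frac{1}{59565} = \left(-19002 + 25229\right) \frac{1}{59565} = 6227 \cdot \frac{1}{59565} = \frac{6227}{59565}$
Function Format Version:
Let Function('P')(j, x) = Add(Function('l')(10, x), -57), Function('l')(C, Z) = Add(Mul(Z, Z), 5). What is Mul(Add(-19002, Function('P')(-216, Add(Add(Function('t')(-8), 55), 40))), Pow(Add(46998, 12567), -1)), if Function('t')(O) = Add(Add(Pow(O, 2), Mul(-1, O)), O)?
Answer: Rational(6227, 59565) ≈ 0.10454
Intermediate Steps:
Function('t')(O) = Pow(O, 2)
Function('l')(C, Z) = Add(5, Pow(Z, 2)) (Function('l')(C, Z) = Add(Pow(Z, 2), 5) = Add(5, Pow(Z, 2)))
Function('P')(j, x) = Add(-52, Pow(x, 2)) (Function('P')(j, x) = Add(Add(5, Pow(x, 2)), -57) = Add(-52, Pow(x, 2)))
Mul(Add(-19002, Function('P')(-216, Add(Add(Function('t')(-8), 55), 40))), Pow(Add(46998, 12567), -1)) = Mul(Add(-19002, Add(-52, Pow(Add(Add(Pow(-8, 2), 55), 40), 2))), Pow(Add(46998, 12567), -1)) = Mul(Add(-19002, Add(-52, Pow(Add(Add(64, 55), 40), 2))), Pow(59565, -1)) = Mul(Add(-19002, Add(-52, Pow(Add(119, 40), 2))), Rational(1, 59565)) = Mul(Add(-19002, Add(-52, Pow(159, 2))), Rational(1, 59565)) = Mul(Add(-19002, Add(-52, 25281)), Rational(1, 59565)) = Mul(Add(-19002, 25229), Rational(1, 59565)) = Mul(6227, Rational(1, 59565)) = Rational(6227, 59565)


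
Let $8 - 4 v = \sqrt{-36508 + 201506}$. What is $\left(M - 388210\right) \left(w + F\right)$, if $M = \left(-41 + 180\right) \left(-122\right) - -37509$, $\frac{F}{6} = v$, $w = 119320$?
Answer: $-43873483788 + \frac{1102977 \sqrt{164998}}{2} \approx -4.3649 \cdot 10^{10}$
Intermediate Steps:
$v = 2 - \frac{\sqrt{164998}}{4}$ ($v = 2 - \frac{\sqrt{-36508 + 201506}}{4} = 2 - \frac{\sqrt{164998}}{4} \approx -99.55$)
$F = 12 - \frac{3 \sqrt{164998}}{2}$ ($F = 6 \left(2 - \frac{\sqrt{164998}}{4}\right) = 12 - \frac{3 \sqrt{164998}}{2} \approx -597.3$)
$M = 20551$ ($M = 139 \left(-122\right) + 37509 = -16958 + 37509 = 20551$)
$\left(M - 388210\right) \left(w + F\right) = \left(20551 - 388210\right) \left(119320 + \left(12 - \frac{3 \sqrt{164998}}{2}\right)\right) = - 367659 \left(119332 - \frac{3 \sqrt{164998}}{2}\right) = -43873483788 + \frac{1102977 \sqrt{164998}}{2}$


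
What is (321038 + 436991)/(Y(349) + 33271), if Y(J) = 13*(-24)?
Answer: 758029/32959 ≈ 22.999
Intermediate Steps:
Y(J) = -312
(321038 + 436991)/(Y(349) + 33271) = (321038 + 436991)/(-312 + 33271) = 758029/32959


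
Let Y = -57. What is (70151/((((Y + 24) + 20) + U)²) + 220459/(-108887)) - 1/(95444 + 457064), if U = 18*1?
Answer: 4217304866696521/1504023464900 ≈ 2804.0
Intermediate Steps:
U = 18
(70151/((((Y + 24) + 20) + U)²) + 220459/(-108887)) - 1/(95444 + 457064) = (70151/((((-57 + 24) + 20) + 18)²) + 220459/(-108887)) - 1/(95444 + 457064) = (70151/(((-33 + 20) + 18)²) + 220459*(-1/108887)) - 1/552508 = (70151/((-13 + 18)²) - 220459/108887) - 1*1/552508 = (70151/(5²) - 220459/108887) - 1/552508 = (70151/25 - 220459/108887) - 1/552508 = 7633020462/2722175 - 1/552508 = 4217304866696521/1504023464900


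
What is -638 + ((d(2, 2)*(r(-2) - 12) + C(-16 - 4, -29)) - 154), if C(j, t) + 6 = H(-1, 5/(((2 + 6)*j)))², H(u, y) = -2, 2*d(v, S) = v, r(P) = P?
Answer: -808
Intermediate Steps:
d(v, S) = v/2
C(j, t) = -2 (C(j, t) = -6 + (-2)² = -6 + 4 = -2)
-638 + ((d(2, 2)*(r(-2) - 12) + C(-16 - 4, -29)) - 154) = -638 + ((((½)*2)*(-2 - 12) - 2) - 154) = -638 + ((1*(-14) - 2) - 154) = -638 + ((-14 - 2) - 154) = -638 + (-16 - 154) = -638 - 170 = -808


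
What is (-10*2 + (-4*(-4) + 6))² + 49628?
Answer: 49632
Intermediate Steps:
(-10*2 + (-4*(-4) + 6))² + 49628 = (-20 + (16 + 6))² + 49628 = (-20 + 22)² + 49628 = 2² + 49628 = 4 + 49628 = 49632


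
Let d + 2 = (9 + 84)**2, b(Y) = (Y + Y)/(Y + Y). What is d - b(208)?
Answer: 8646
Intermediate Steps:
b(Y) = 1 (b(Y) = (2*Y)/((2*Y)) = (2*Y)*(1/(2*Y)) = 1)
d = 8647 (d = -2 + (9 + 84)**2 = -2 + 93**2 = -2 + 8649 = 8647)
d - b(208) = 8647 - 1*1 = 8647 - 1 = 8646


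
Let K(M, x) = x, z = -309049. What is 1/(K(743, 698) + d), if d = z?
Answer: -1/308351 ≈ -3.2431e-6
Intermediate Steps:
d = -309049
1/(K(743, 698) + d) = 1/(698 - 309049) = 1/(-308351) = -1/308351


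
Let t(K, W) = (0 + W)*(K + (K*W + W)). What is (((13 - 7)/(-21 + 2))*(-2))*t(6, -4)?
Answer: 1056/19 ≈ 55.579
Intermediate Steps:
t(K, W) = W*(K + W + K*W) (t(K, W) = W*(K + (W + K*W)) = W*(K + W + K*W))
(((13 - 7)/(-21 + 2))*(-2))*t(6, -4) = (((13 - 7)/(-21 + 2))*(-2))*(-4*(6 - 4 + 6*(-4))) = ((6/(-19))*(-2))*(-4*(6 - 4 - 24)) = ((6*(-1/19))*(-2))*(-4*(-22)) = -6/19*(-2)*88 = (12/19)*88 = 1056/19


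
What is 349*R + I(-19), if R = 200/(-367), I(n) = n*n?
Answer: 62687/367 ≈ 170.81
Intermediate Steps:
I(n) = n²
R = -200/367 (R = 200*(-1/367) = -200/367 ≈ -0.54496)
349*R + I(-19) = 349*(-200/367) + (-19)² = -69800/367 + 361 = 62687/367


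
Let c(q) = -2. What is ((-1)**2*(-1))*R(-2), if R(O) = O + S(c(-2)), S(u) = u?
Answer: 4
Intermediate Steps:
R(O) = -2 + O (R(O) = O - 2 = -2 + O)
((-1)**2*(-1))*R(-2) = ((-1)**2*(-1))*(-2 - 2) = (1*(-1))*(-4) = -1*(-4) = 4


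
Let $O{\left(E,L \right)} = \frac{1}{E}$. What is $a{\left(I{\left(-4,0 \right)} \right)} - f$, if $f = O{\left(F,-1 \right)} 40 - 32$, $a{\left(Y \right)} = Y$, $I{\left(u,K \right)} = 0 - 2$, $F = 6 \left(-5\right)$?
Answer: $\frac{94}{3} \approx 31.333$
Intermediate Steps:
$F = -30$
$I{\left(u,K \right)} = -2$
$f = - \frac{100}{3}$ ($f = \frac{1}{-30} \cdot 40 - 32 = \left(- \frac{1}{30}\right) 40 - 32 = - \frac{4}{3} - 32 = - \frac{100}{3} \approx -33.333$)
$a{\left(I{\left(-4,0 \right)} \right)} - f = -2 - - \frac{100}{3} = -2 + \frac{100}{3} = \frac{94}{3}$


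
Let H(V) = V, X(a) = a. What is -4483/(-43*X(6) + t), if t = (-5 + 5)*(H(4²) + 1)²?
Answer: 4483/258 ≈ 17.376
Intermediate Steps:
t = 0 (t = (-5 + 5)*(4² + 1)² = 0*(16 + 1)² = 0*17² = 0*289 = 0)
-4483/(-43*X(6) + t) = -4483/(-43*6 + 0) = -4483/(-258 + 0) = -4483/(-258) = -4483*(-1/258) = 4483/258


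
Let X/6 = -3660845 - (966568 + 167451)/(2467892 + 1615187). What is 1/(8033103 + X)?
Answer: -4083079/56885328690507 ≈ -7.1777e-8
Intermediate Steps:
X = -89685122854644/4083079 (X = 6*(-3660845 - (966568 + 167451)/(2467892 + 1615187)) = 6*(-3660845 - 1134019/4083079) = 6*(-14947520475774/4083079) = -89685122854644/4083079 ≈ -2.1965e+7)
1/(8033103 + X) = 1/(8033103 - 89685122854644/4083079) = 1/(-56885328690507/4083079) = -4083079/56885328690507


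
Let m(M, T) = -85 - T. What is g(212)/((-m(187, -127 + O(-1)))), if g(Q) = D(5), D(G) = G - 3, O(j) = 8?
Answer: -1/17 ≈ -0.058824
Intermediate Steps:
D(G) = -3 + G
g(Q) = 2 (g(Q) = -3 + 5 = 2)
g(212)/((-m(187, -127 + O(-1)))) = 2/((-(-85 - (-127 + 8)))) = 2/((-(-85 - 1*(-119)))) = 2/((-(-85 + 119))) = 2/((-1*34)) = 2/(-34) = 2*(-1/34) = -1/17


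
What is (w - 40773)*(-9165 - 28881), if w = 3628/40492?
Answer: 15703264767912/10123 ≈ 1.5512e+9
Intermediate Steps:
w = 907/10123 (w = 3628*(1/40492) = 907/10123 ≈ 0.089598)
(w - 40773)*(-9165 - 28881) = (907/10123 - 40773)*(-9165 - 28881) = -412744172/10123*(-38046) = 15703264767912/10123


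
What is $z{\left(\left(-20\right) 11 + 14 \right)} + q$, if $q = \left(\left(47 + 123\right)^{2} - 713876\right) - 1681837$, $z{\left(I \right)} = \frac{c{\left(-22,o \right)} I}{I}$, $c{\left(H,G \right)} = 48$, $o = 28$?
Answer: $-2366765$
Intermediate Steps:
$z{\left(I \right)} = 48$ ($z{\left(I \right)} = \frac{48 I}{I} = 48$)
$q = -2366813$ ($q = \left(170^{2} - 713876\right) - 1681837 = \left(28900 - 713876\right) - 1681837 = -684976 - 1681837 = -2366813$)
$z{\left(\left(-20\right) 11 + 14 \right)} + q = 48 - 2366813 = -2366765$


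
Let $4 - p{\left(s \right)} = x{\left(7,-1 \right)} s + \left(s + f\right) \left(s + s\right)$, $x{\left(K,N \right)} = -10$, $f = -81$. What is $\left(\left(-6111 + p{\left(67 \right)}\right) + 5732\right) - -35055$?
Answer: $37226$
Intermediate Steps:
$p{\left(s \right)} = 4 + 10 s - 2 s \left(-81 + s\right)$ ($p{\left(s \right)} = 4 - \left(- 10 s + \left(s - 81\right) \left(s + s\right)\right) = 4 - \left(- 10 s + \left(-81 + s\right) 2 s\right) = 4 - \left(- 10 s + 2 s \left(-81 + s\right)\right) = 4 + 10 s - 2 s \left(-81 + s\right)$)
$\left(\left(-6111 + p{\left(67 \right)}\right) + 5732\right) - -35055 = \left(\left(-6111 + \left(4 - 2 \cdot 67^{2} + 172 \cdot 67\right)\right) + 5732\right) - -35055 = \left(\left(-6111 + \left(4 - 8978 + 11524\right)\right) + 5732\right) + 35055 = \left(\left(-6111 + 2550\right) + 5732\right) + 35055 = \left(-3561 + 5732\right) + 35055 = 2171 + 35055 = 37226$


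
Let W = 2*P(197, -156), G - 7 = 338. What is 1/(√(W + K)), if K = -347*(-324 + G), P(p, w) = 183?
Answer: -I*√769/2307 ≈ -0.01202*I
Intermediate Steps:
G = 345 (G = 7 + 338 = 345)
W = 366 (W = 2*183 = 366)
K = -7287 (K = -347*(-324 + 345) = -347*21 = -7287)
1/(√(W + K)) = 1/(√(366 - 7287)) = 1/(√(-6921)) = 1/(3*I*√769) = -I*√769/2307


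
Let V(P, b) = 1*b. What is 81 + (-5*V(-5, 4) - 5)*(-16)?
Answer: 481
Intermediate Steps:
V(P, b) = b
81 + (-5*V(-5, 4) - 5)*(-16) = 81 + (-5*4 - 5)*(-16) = 81 + (-20 - 5)*(-16) = 81 - 25*(-16) = 81 + 400 = 481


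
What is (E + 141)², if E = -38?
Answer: 10609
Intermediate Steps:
(E + 141)² = (-38 + 141)² = 103² = 10609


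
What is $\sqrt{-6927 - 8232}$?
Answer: $i \sqrt{15159} \approx 123.12 i$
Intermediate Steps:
$\sqrt{-6927 - 8232} = \sqrt{-15159} = i \sqrt{15159}$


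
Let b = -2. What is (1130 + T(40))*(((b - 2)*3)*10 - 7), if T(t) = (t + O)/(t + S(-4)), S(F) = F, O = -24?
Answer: -1292098/9 ≈ -1.4357e+5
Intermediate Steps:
T(t) = (-24 + t)/(-4 + t) (T(t) = (t - 24)/(t - 4) = (-24 + t)/(-4 + t))
(1130 + T(40))*(((b - 2)*3)*10 - 7) = (1130 + (-24 + 40)/(-4 + 40))*(((-2 - 2)*3)*10 - 7) = (1130 + 16/36)*(-4*3*10 - 7) = (1130 + (1/36)*16)*(-12*10 - 7) = (1130 + 4/9)*(-120 - 7) = (10174/9)*(-127) = -1292098/9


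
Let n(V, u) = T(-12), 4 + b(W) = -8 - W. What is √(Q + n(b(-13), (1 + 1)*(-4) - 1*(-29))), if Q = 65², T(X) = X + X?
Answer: √4201 ≈ 64.815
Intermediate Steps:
T(X) = 2*X
b(W) = -12 - W (b(W) = -4 + (-8 - W) = -12 - W)
n(V, u) = -24 (n(V, u) = 2*(-12) = -24)
Q = 4225
√(Q + n(b(-13), (1 + 1)*(-4) - 1*(-29))) = √(4225 - 24) = √4201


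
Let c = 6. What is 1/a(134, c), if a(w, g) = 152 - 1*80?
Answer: 1/72 ≈ 0.013889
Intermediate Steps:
a(w, g) = 72 (a(w, g) = 152 - 80 = 72)
1/a(134, c) = 1/72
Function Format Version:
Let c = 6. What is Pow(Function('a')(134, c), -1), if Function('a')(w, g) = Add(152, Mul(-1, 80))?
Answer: Rational(1, 72) ≈ 0.013889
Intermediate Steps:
Function('a')(w, g) = 72 (Function('a')(w, g) = Add(152, -80) = 72)
Pow(Function('a')(134, c), -1) = Pow(72, -1) = Rational(1, 72)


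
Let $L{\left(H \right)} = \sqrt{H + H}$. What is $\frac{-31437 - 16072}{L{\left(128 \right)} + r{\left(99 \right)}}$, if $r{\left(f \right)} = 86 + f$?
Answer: $- \frac{47509}{201} \approx -236.36$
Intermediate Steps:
$L{\left(H \right)} = \sqrt{2} \sqrt{H}$ ($L{\left(H \right)} = \sqrt{2 H} = \sqrt{2} \sqrt{H}$)
$\frac{-31437 - 16072}{L{\left(128 \right)} + r{\left(99 \right)}} = \frac{-31437 - 16072}{\sqrt{2} \sqrt{128} + \left(86 + 99\right)} = - \frac{47509}{\sqrt{2} \cdot 8 \sqrt{2} + 185} = - \frac{47509}{16 + 185} = - \frac{47509}{201}$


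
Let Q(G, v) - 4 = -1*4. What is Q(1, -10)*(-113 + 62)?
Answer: 0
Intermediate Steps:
Q(G, v) = 0 (Q(G, v) = 4 - 1*4 = 4 - 4 = 0)
Q(1, -10)*(-113 + 62) = 0*(-113 + 62) = 0*(-51) = 0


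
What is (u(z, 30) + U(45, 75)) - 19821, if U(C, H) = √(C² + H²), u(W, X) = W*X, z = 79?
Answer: -17451 + 15*√34 ≈ -17364.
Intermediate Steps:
(u(z, 30) + U(45, 75)) - 19821 = (79*30 + √(45² + 75²)) - 19821 = (2370 + √(2025 + 5625)) - 19821 = (2370 + √7650) - 19821 = (2370 + 15*√34) - 19821 = -17451 + 15*√34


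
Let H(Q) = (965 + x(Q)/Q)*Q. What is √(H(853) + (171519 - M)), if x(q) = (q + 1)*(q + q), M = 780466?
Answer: √1671122 ≈ 1292.7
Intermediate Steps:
x(q) = 2*q*(1 + q) (x(q) = (1 + q)*(2*q) = 2*q*(1 + q))
H(Q) = Q*(967 + 2*Q) (H(Q) = (965 + (2*Q*(1 + Q))/Q)*Q = (965 + (2 + 2*Q))*Q = (967 + 2*Q)*Q = Q*(967 + 2*Q))
√(H(853) + (171519 - M)) = √(853*(967 + 2*853) + (171519 - 1*780466)) = √(853*(967 + 1706) + (171519 - 780466)) = √(853*2673 - 608947) = √(2280069 - 608947) = √1671122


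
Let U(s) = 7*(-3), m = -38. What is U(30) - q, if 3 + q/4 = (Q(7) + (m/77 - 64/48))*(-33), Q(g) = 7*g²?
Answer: 315181/7 ≈ 45026.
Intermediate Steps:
U(s) = -21
q = -315328/7 (q = -12 + 4*((7*7² + (-38/77 - 64/48))*(-33)) = -12 + 4*((7*49 + (-38*1/77 - 64*1/48))*(-33)) = -12 + 4*((343 + (-38/77 - 4/3))*(-33)) = -12 + 4*((343 - 422/231)*(-33)) = -12 + 4*((78811/231)*(-33)) = -12 + 4*(-78811/7) = -12 - 315244/7 = -315328/7 ≈ -45047.)
U(30) - q = -21 - 1*(-315328/7) = -21 + 315328/7 = 315181/7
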